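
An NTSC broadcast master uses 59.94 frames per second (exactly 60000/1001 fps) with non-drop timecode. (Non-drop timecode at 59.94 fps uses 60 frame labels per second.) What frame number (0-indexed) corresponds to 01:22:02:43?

frame 295363

Total seconds to the label: (1 × 3600 + 22 × 60 + 2) = 4922.
Frame index = 4922 × 60 + 43 = 295363.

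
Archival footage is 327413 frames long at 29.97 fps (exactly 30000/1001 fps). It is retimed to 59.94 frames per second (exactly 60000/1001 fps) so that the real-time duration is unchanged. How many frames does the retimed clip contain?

654826 frames

Target frames = source frames × (target rate / source rate) = 327413 × (60000/1001)/(30000/1001) = 327413 × 2 = 654826.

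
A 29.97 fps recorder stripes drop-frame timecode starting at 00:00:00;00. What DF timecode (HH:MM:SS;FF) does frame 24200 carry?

Each 10-minute DF block holds 10 × 60 × 30 − 9 × 2 = 17982 frames. 24200 ÷ 17982 → 1 full block, remainder 6218.
Within the partial block the first minute is 1800 frames and each further minute 1798, so 3 further minute boundaries passed. Total skipped labels = 18 × 1 + 2 × 3 = 24.
Non-drop label index = 24200 + 24 = 24224; at 30 labels/s that is 00:13:27:14, i.e. DF 00:13:27;14.

00:13:27;14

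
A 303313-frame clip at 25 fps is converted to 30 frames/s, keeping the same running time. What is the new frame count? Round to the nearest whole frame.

Frames at target rate = 303313 × (30) / (25) = 1819878/5 ≈ 363975.600.
Nearest whole frame: 363976.

363976 frames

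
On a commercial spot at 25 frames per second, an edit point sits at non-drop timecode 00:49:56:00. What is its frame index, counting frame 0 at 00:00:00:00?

Total seconds to the label: (0 × 3600 + 49 × 60 + 56) = 2996.
Frame index = 2996 × 25 + 0 = 74900.

74900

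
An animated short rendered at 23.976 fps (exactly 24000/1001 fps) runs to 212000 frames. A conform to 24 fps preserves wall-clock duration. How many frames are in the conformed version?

212212 frames

Target frames = source frames × (target rate / source rate) = 212000 × (24)/(24000/1001) = 212000 × 1001/1000 = 212212.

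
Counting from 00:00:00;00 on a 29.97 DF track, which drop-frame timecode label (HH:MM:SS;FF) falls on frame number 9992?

Ten DF minutes hold 17982 frames, so frame 9992 lies in block 0 (frames 0–17981) with 9992 frames into that block.
The block's first minute is 1800 frames and the rest 1798 each; 9992 frames reaches minute 5, so 0 × 18 + 5 × 2 = 10 labels have been skipped so far.
Adding those back, label number 9992 + 10 = 10002 at 30 labels/s is 333 s + 12 f = 0 h 5 min 33 s frame 12, i.e. 00:05:33;12.

00:05:33;12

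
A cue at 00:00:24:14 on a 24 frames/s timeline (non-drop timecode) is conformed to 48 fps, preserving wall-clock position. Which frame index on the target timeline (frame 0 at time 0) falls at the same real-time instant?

Source frame index: (0×3600 + 0×60 + 24) × 24 + 14 = 590.
Real time: 590 / (24) = 295/12 s.
Target frame: (295/12) × (48) = 1180.

frame 1180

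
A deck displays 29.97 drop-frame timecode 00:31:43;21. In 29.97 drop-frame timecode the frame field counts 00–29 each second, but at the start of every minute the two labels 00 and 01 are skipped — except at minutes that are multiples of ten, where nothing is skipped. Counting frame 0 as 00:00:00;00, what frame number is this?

57055

As if non-drop at 30 labels/s: (0 × 3600 + 31 × 60 + 43) × 30 + 21 = 57111.
Minute boundaries passed: 31; those not divisible by 10: 31 − 3 = 28; dropped labels = 2 × 28 = 56.
Actual frame index = 57111 − 56 = 57055.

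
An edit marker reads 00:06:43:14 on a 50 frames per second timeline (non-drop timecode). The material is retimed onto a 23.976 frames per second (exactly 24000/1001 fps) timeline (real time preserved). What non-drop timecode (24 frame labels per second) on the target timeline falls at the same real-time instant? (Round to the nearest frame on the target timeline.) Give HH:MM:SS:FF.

Source frame index: (0×3600 + 6×60 + 43) × 50 + 14 = 20164.
Real time: 20164 / (50) = 10082/25 s.
Target frame: (10082/25) × (24000/1001) = 9678720/1001 ≈ 9669.051 → 9669.
At 24 labels/s: frame 9669 → 00:06:42:21.

00:06:42:21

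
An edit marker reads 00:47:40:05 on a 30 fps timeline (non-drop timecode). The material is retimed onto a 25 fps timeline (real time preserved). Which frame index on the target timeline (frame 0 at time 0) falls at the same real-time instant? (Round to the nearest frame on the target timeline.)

frame 71504

Source frame index: (0×3600 + 47×60 + 40) × 30 + 5 = 85805.
Real time: 85805 / (30) = 17161/6 s.
Target frame: (17161/6) × (25) = 429025/6 ≈ 71504.167 → 71504.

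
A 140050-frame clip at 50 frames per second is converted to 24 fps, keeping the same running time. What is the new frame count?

67224 frames

Target frames = source frames × (target rate / source rate) = 140050 × (24)/(50) = 140050 × 12/25 = 67224.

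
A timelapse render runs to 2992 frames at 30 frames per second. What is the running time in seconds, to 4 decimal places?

99.7333 seconds

Running time = 2992 × 1/30 = 1496/15 s ≈ 99.7333 s.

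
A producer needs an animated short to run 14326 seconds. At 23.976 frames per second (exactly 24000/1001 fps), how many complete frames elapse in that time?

Frames = 14326 × 24000/1001 = 26448000/77 ≈ 343480.5195.
Complete frames: 343480.

343480 frames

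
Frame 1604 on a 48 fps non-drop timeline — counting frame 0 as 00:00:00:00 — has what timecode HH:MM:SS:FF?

1604 ÷ 48 = 33 full seconds, remainder 20 frames.
33 s = 0 h 0 min 33 s.
Timecode: 00:00:33:20.

00:00:33:20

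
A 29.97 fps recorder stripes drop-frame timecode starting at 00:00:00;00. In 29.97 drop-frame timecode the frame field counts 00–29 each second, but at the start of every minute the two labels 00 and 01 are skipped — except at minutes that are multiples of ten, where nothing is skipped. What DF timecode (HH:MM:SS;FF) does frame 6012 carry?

00:03:20;18

Each 10-minute DF block holds 10 × 60 × 30 − 9 × 2 = 17982 frames. 6012 ÷ 17982 → 0 full blocks, remainder 6012.
Within the partial block the first minute is 1800 frames and each further minute 1798, so 3 further minute boundaries passed. Total skipped labels = 18 × 0 + 2 × 3 = 6.
Non-drop label index = 6012 + 6 = 6018; at 30 labels/s that is 00:03:20:18, i.e. DF 00:03:20;18.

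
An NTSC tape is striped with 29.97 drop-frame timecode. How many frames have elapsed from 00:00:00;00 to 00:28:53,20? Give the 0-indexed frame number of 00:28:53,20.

As if non-drop at 30 labels/s: (0 × 3600 + 28 × 60 + 53) × 30 + 20 = 52010.
Minute boundaries passed: 28; those not divisible by 10: 28 − 2 = 26; dropped labels = 2 × 26 = 52.
Actual frame index = 52010 − 52 = 51958.

51958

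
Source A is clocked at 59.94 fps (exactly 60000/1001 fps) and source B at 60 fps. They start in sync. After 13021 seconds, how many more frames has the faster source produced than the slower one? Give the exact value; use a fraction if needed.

A emits 60000/1001 × 13021 = 781260000/1001 frames; B emits 60 × 13021 = 781260.
Difference = 781260/1001 frames (≈ 780.4795); B is ahead of A.

781260/1001 frames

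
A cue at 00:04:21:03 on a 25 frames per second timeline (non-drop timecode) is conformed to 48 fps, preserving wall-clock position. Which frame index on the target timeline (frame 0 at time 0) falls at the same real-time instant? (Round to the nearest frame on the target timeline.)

Source frame index: (0×3600 + 4×60 + 21) × 25 + 3 = 6528.
Real time: 6528 / (25) = 6528/25 s.
Target frame: (6528/25) × (48) = 313344/25 ≈ 12533.760 → 12534.

frame 12534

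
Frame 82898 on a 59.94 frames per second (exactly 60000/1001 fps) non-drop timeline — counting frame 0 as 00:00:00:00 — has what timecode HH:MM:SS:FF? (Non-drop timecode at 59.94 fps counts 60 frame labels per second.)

82898 ÷ 60 = 1381 full seconds, remainder 38 frames.
1381 s = 0 h 23 min 1 s.
Timecode: 00:23:01:38.

00:23:01:38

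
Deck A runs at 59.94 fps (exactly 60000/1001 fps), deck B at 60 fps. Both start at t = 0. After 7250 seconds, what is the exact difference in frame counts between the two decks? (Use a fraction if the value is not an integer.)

435000/1001 frames

A emits 60000/1001 × 7250 = 435000000/1001 frames; B emits 60 × 7250 = 435000.
Difference = 435000/1001 frames (≈ 434.5654); B is ahead of A.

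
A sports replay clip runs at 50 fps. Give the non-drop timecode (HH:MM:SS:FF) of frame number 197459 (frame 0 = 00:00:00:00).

197459 ÷ 50 = 3949 full seconds, remainder 9 frames.
3949 s = 1 h 5 min 49 s.
Timecode: 01:05:49:09.

01:05:49:09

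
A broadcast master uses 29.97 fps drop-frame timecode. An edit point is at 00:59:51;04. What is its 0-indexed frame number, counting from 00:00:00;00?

Complete 10-minute blocks: 5, each 17982 frames → 89910.
Remaining 9 whole minutes in the current block: 1800 + 8 × 1798 = 16184 frames.
Within the current minute: 51 × 30 + 4 − 2 = 1532 (labels ;00/;01 skipped at this minute). Total = 89910 + 16184 + 1532 = 107626.

107626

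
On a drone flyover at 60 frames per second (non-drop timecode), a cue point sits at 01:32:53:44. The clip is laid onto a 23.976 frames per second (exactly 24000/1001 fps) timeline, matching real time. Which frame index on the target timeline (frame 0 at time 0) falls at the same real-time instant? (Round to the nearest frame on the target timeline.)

frame 133636

Source frame index: (1×3600 + 32×60 + 53) × 60 + 44 = 334424.
Real time: 334424 / (60) = 83606/15 s.
Target frame: (83606/15) × (24000/1001) = 133769600/1001 ≈ 133635.964 → 133636.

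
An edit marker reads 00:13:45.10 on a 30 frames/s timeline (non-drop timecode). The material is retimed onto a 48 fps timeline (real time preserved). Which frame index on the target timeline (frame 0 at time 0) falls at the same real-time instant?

frame 39616

Source frame index: (0×3600 + 13×60 + 45) × 30 + 10 = 24760.
Real time: 24760 / (30) = 2476/3 s.
Target frame: (2476/3) × (48) = 39616.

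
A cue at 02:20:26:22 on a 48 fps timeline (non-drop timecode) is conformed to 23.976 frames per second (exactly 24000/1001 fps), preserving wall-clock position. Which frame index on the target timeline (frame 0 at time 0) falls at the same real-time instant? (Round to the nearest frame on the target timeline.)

frame 202033

Source frame index: (2×3600 + 20×60 + 26) × 48 + 22 = 404470.
Real time: 404470 / (48) = 202235/24 s.
Target frame: (202235/24) × (24000/1001) = 18385000/91 ≈ 202032.967 → 202033.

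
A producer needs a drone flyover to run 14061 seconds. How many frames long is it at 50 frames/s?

Frames = 14061 × 50 = 703050.

703050 frames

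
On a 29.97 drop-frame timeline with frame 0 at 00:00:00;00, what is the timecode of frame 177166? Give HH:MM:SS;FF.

Each 10-minute DF block holds 10 × 60 × 30 − 9 × 2 = 17982 frames. 177166 ÷ 17982 → 9 full blocks, remainder 15328.
Within the partial block the first minute is 1800 frames and each further minute 1798, so 8 further minute boundaries passed. Total skipped labels = 18 × 9 + 2 × 8 = 178.
Non-drop label index = 177166 + 178 = 177344; at 30 labels/s that is 01:38:31:14, i.e. DF 01:38:31;14.

01:38:31;14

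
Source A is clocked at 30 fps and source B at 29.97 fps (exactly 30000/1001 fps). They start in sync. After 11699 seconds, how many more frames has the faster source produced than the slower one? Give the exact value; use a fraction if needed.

A emits 30 × 11699 = 350970 frames; B emits 30000/1001 × 11699 = 350970000/1001.
Difference = 350970/1001 frames (≈ 350.6194); B is behind A.

350970/1001 frames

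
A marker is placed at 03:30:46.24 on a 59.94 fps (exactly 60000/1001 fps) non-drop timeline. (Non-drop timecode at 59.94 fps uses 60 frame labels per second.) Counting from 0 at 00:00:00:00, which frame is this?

Total seconds to the label: (3 × 3600 + 30 × 60 + 46) = 12646.
Frame index = 12646 × 60 + 24 = 758784.

frame 758784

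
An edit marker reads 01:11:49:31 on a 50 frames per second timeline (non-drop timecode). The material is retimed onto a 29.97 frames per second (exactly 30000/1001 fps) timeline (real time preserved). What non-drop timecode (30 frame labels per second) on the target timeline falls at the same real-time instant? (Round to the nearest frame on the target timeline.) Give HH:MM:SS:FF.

01:11:45:09

Source frame index: (1×3600 + 11×60 + 49) × 50 + 31 = 215481.
Real time: 215481 / (50) = 215481/50 s.
Target frame: (215481/50) × (30000/1001) = 18469800/143 ≈ 129159.441 → 129159.
At 30 labels/s: frame 129159 → 01:11:45:09.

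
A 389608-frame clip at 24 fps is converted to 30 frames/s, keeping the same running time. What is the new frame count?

487010 frames

Target frames = source frames × (target rate / source rate) = 389608 × (30)/(24) = 389608 × 5/4 = 487010.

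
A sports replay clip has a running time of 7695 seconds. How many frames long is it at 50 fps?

Frames = 7695 × 50 = 384750.

384750 frames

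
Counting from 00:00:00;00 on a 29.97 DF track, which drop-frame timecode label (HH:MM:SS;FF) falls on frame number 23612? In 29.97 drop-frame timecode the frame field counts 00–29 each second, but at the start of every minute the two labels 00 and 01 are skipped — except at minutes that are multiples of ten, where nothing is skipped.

00:13:07;26

Ten DF minutes hold 17982 frames, so frame 23612 lies in block 1 (frames 17982–35963) with 5630 frames into that block.
The block's first minute is 1800 frames and the rest 1798 each; 5630 frames reaches minute 3, so 1 × 18 + 3 × 2 = 24 labels have been skipped so far.
Adding those back, label number 23612 + 24 = 23636 at 30 labels/s is 787 s + 26 f = 0 h 13 min 7 s frame 26, i.e. 00:13:07;26.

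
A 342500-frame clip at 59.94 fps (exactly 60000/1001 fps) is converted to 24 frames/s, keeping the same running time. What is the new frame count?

137137 frames

Target frames = source frames × (target rate / source rate) = 342500 × (24)/(60000/1001) = 342500 × 1001/2500 = 137137.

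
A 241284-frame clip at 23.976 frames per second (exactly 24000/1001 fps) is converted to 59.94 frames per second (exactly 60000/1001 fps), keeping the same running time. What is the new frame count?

603210 frames

Target frames = source frames × (target rate / source rate) = 241284 × (60000/1001)/(24000/1001) = 241284 × 5/2 = 603210.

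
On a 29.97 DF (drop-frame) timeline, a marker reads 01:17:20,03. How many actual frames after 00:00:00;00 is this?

139063

As if non-drop at 30 labels/s: (1 × 3600 + 17 × 60 + 20) × 30 + 3 = 139203.
Minute boundaries passed: 77; those not divisible by 10: 77 − 7 = 70; dropped labels = 2 × 70 = 140.
Actual frame index = 139203 − 140 = 139063.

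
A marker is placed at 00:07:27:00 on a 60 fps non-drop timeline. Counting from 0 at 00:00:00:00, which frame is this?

frame 26820

Total seconds to the label: (0 × 3600 + 7 × 60 + 27) = 447.
Frame index = 447 × 60 + 0 = 26820.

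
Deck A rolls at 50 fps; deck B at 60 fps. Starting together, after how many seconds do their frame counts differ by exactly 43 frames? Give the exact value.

4.3 seconds

The gap grows by |60 − 50| = 10 frames per second.
Time for a 43-frame gap: 43 ÷ (10) = 4.3 s.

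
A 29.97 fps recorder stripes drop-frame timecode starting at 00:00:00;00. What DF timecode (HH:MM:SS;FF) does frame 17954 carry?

00:09:59;02

Each 10-minute DF block holds 10 × 60 × 30 − 9 × 2 = 17982 frames. 17954 ÷ 17982 → 0 full blocks, remainder 17954.
Within the partial block the first minute is 1800 frames and each further minute 1798, so 9 further minute boundaries passed. Total skipped labels = 18 × 0 + 2 × 9 = 18.
Non-drop label index = 17954 + 18 = 17972; at 30 labels/s that is 00:09:59:02, i.e. DF 00:09:59;02.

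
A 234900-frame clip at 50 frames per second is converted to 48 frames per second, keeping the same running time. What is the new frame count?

225504 frames

Target frames = source frames × (target rate / source rate) = 234900 × (48)/(50) = 234900 × 24/25 = 225504.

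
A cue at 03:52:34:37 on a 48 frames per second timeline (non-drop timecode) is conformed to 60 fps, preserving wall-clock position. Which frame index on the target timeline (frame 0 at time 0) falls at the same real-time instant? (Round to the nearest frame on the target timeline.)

Source frame index: (3×3600 + 52×60 + 34) × 48 + 37 = 669829.
Real time: 669829 / (48) = 669829/48 s.
Target frame: (669829/48) × (60) = 3349145/4 ≈ 837286.250 → 837286.

frame 837286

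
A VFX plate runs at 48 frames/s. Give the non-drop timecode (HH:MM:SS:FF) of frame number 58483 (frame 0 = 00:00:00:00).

00:20:18:19

58483 ÷ 48 = 1218 full seconds, remainder 19 frames.
1218 s = 0 h 20 min 18 s.
Timecode: 00:20:18:19.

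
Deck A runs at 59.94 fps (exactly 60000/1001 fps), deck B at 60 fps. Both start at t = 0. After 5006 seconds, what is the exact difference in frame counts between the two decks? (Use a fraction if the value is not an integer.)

300360/1001 frames

A emits 60000/1001 × 5006 = 300360000/1001 frames; B emits 60 × 5006 = 300360.
Difference = 300360/1001 frames (≈ 300.0599); B is ahead of A.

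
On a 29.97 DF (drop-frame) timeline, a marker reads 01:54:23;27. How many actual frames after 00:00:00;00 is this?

205711

As if non-drop at 30 labels/s: (1 × 3600 + 54 × 60 + 23) × 30 + 27 = 205917.
Minute boundaries passed: 114; those not divisible by 10: 114 − 11 = 103; dropped labels = 2 × 103 = 206.
Actual frame index = 205917 − 206 = 205711.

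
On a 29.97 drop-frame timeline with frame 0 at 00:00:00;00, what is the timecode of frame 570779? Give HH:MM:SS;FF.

Each 10-minute DF block holds 10 × 60 × 30 − 9 × 2 = 17982 frames. 570779 ÷ 17982 → 31 full blocks, remainder 13337.
Within the partial block the first minute is 1800 frames and each further minute 1798, so 7 further minute boundaries passed. Total skipped labels = 18 × 31 + 2 × 7 = 572.
Non-drop label index = 570779 + 572 = 571351; at 30 labels/s that is 05:17:25:01, i.e. DF 05:17:25;01.

05:17:25;01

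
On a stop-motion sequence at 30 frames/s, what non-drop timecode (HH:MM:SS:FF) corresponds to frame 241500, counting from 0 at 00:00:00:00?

241500 ÷ 30 = 8050 full seconds, remainder 0 frames.
8050 s = 2 h 14 min 10 s.
Timecode: 02:14:10:00.

02:14:10:00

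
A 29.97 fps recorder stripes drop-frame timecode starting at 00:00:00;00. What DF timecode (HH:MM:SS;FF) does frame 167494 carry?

01:33:08;22

Each 10-minute DF block holds 10 × 60 × 30 − 9 × 2 = 17982 frames. 167494 ÷ 17982 → 9 full blocks, remainder 5656.
Within the partial block the first minute is 1800 frames and each further minute 1798, so 3 further minute boundaries passed. Total skipped labels = 18 × 9 + 2 × 3 = 168.
Non-drop label index = 167494 + 168 = 167662; at 30 labels/s that is 01:33:08:22, i.e. DF 01:33:08;22.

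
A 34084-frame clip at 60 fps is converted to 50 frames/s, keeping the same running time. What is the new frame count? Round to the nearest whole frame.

28403 frames

Frames at target rate = 34084 × (50) / (60) = 85210/3 ≈ 28403.333.
Nearest whole frame: 28403.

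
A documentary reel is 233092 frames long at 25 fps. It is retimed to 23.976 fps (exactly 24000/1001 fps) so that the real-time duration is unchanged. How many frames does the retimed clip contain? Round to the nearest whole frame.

Frames at target rate = 233092 × (24000/1001) / (25) = 223768320/1001 ≈ 223544.775.
Nearest whole frame: 223545.

223545 frames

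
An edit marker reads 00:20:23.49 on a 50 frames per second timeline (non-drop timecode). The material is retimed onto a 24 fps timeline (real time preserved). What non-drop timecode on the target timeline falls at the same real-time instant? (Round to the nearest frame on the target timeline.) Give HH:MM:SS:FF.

00:20:24:00

Source frame index: (0×3600 + 20×60 + 23) × 50 + 49 = 61199.
Real time: 61199 / (50) = 61199/50 s.
Target frame: (61199/50) × (24) = 734388/25 ≈ 29375.520 → 29376.
At 24 labels/s: frame 29376 → 00:20:24:00.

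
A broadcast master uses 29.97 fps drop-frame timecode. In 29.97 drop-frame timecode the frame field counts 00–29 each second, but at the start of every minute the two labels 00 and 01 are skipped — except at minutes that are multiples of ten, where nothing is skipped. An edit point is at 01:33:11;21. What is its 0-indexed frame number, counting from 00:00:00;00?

167583

As if non-drop at 30 labels/s: (1 × 3600 + 33 × 60 + 11) × 30 + 21 = 167751.
Minute boundaries passed: 93; those not divisible by 10: 93 − 9 = 84; dropped labels = 2 × 84 = 168.
Actual frame index = 167751 − 168 = 167583.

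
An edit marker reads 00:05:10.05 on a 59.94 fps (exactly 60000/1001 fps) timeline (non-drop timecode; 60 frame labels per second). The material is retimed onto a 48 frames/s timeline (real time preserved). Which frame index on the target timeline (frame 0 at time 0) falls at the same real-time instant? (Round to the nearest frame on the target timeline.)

frame 14899

Source frame index: (0×3600 + 5×60 + 10) × 60 + 5 = 18605.
Real time: 18605 / (60000/1001) = 3724721/12000 s.
Target frame: (3724721/12000) × (48) = 3724721/250 ≈ 14898.884 → 14899.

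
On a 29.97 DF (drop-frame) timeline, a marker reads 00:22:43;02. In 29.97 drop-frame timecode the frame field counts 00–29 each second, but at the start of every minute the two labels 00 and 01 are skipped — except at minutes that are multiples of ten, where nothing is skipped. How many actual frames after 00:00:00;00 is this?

40852

As if non-drop at 30 labels/s: (0 × 3600 + 22 × 60 + 43) × 30 + 2 = 40892.
Minute boundaries passed: 22; those not divisible by 10: 22 − 2 = 20; dropped labels = 2 × 20 = 40.
Actual frame index = 40892 − 40 = 40852.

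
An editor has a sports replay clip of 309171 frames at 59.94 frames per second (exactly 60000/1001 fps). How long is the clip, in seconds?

5158.00285 seconds

Running time = 309171 / (60000/1001) = 5158.00285 s.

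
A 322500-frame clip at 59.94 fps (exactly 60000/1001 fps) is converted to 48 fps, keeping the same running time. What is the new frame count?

258258 frames

Target frames = source frames × (target rate / source rate) = 322500 × (48)/(60000/1001) = 322500 × 1001/1250 = 258258.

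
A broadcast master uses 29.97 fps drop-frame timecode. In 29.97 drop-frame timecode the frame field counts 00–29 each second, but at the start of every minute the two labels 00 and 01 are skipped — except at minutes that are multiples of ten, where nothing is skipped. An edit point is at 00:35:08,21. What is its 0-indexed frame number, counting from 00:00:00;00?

63197

As if non-drop at 30 labels/s: (0 × 3600 + 35 × 60 + 8) × 30 + 21 = 63261.
Minute boundaries passed: 35; those not divisible by 10: 35 − 3 = 32; dropped labels = 2 × 32 = 64.
Actual frame index = 63261 − 64 = 63197.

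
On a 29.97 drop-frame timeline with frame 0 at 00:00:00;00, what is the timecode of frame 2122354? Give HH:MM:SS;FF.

Each 10-minute DF block holds 10 × 60 × 30 − 9 × 2 = 17982 frames. 2122354 ÷ 17982 → 118 full blocks, remainder 478.
Within the partial block the first minute is 1800 frames and each further minute 1798, so 0 further minute boundaries passed. Total skipped labels = 18 × 118 + 2 × 0 = 2124.
Non-drop label index = 2122354 + 2124 = 2124478; at 30 labels/s that is 19:40:15:28, i.e. DF 19:40:15;28.

19:40:15;28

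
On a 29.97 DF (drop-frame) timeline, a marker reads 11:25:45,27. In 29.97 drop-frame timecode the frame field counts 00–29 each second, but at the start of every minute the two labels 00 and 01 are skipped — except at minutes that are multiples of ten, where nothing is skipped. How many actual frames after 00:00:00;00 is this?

As if non-drop at 30 labels/s: (11 × 3600 + 25 × 60 + 45) × 30 + 27 = 1234377.
Minute boundaries passed: 685; those not divisible by 10: 685 − 68 = 617; dropped labels = 2 × 617 = 1234.
Actual frame index = 1234377 − 1234 = 1233143.

1233143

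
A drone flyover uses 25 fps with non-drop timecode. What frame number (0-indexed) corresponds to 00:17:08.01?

25701

Total seconds to the label: (0 × 3600 + 17 × 60 + 8) = 1028.
Frame index = 1028 × 25 + 1 = 25701.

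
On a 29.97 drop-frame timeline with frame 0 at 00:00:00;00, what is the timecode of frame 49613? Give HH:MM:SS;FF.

Each 10-minute DF block holds 10 × 60 × 30 − 9 × 2 = 17982 frames. 49613 ÷ 17982 → 2 full blocks, remainder 13649.
Within the partial block the first minute is 1800 frames and each further minute 1798, so 7 further minute boundaries passed. Total skipped labels = 18 × 2 + 2 × 7 = 50.
Non-drop label index = 49613 + 50 = 49663; at 30 labels/s that is 00:27:35:13, i.e. DF 00:27:35;13.

00:27:35;13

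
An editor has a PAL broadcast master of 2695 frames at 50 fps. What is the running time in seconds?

53.9 seconds

Running time = 2695 / (50) = 53.9 s.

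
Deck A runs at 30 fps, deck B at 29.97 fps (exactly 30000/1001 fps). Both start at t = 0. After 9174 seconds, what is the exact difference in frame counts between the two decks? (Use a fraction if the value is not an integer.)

25020/91 frames

A emits 30 × 9174 = 275220 frames; B emits 30000/1001 × 9174 = 25020000/91.
Difference = 25020/91 frames (≈ 274.9451); B is behind A.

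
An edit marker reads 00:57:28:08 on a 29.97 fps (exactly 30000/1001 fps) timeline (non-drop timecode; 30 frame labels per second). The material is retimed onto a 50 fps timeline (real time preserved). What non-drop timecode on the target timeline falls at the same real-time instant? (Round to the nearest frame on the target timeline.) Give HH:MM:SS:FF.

Source frame index: (0×3600 + 57×60 + 28) × 30 + 8 = 103448.
Real time: 103448 / (30000/1001) = 12943931/3750 s.
Target frame: (12943931/3750) × (50) = 12943931/75 ≈ 172585.747 → 172586.
At 50 labels/s: frame 172586 → 00:57:31:36.

00:57:31:36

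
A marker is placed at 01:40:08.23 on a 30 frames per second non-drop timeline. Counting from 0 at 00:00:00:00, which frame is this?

180263

Total seconds to the label: (1 × 3600 + 40 × 60 + 8) = 6008.
Frame index = 6008 × 30 + 23 = 180263.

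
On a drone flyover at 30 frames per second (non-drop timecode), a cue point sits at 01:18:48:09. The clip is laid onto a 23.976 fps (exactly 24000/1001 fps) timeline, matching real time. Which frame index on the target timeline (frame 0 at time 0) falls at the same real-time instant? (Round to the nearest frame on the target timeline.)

Source frame index: (1×3600 + 18×60 + 48) × 30 + 9 = 141849.
Real time: 141849 / (30) = 47283/10 s.
Target frame: (47283/10) × (24000/1001) = 113479200/1001 ≈ 113365.834 → 113366.

frame 113366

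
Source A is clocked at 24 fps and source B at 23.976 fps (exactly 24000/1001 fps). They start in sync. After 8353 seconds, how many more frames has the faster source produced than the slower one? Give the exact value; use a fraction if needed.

A emits 24 × 8353 = 200472 frames; B emits 24000/1001 × 8353 = 200472000/1001.
Difference = 200472/1001 frames (≈ 200.2717); B is behind A.

200472/1001 frames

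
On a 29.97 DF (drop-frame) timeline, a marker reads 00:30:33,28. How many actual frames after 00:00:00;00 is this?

54964

As if non-drop at 30 labels/s: (0 × 3600 + 30 × 60 + 33) × 30 + 28 = 55018.
Minute boundaries passed: 30; those not divisible by 10: 30 − 3 = 27; dropped labels = 2 × 27 = 54.
Actual frame index = 55018 − 54 = 54964.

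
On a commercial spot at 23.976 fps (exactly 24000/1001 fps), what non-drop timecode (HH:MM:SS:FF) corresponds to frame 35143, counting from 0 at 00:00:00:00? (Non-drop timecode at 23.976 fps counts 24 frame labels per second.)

00:24:24:07

35143 ÷ 24 = 1464 full seconds, remainder 7 frames.
1464 s = 0 h 24 min 24 s.
Timecode: 00:24:24:07.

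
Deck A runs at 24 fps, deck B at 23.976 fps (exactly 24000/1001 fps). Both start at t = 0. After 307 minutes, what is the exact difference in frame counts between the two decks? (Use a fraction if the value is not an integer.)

442080/1001 frames

307 min = 18420 s.
A emits 24 × 18420 = 442080 frames; B emits 24000/1001 × 18420 = 442080000/1001.
Difference = 442080/1001 frames (≈ 441.6384); B is behind A.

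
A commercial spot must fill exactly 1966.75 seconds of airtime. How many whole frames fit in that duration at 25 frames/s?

49168 frames

Frames = 1966.75 × 25 = 196675/4 ≈ 49168.7500.
Complete frames: 49168.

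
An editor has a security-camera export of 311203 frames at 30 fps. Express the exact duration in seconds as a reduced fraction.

311203/30 seconds

Running time = 311203 ÷ (30) = 311203 × 1/30 = 311203/30 s.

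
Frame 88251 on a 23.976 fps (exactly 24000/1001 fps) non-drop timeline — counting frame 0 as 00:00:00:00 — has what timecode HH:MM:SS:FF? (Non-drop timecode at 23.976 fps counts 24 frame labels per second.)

88251 ÷ 24 = 3677 full seconds, remainder 3 frames.
3677 s = 1 h 1 min 17 s.
Timecode: 01:01:17:03.

01:01:17:03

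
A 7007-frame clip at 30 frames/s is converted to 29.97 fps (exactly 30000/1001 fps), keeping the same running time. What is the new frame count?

7000 frames

Target frames = source frames × (target rate / source rate) = 7007 × (30000/1001)/(30) = 7007 × 1000/1001 = 7000.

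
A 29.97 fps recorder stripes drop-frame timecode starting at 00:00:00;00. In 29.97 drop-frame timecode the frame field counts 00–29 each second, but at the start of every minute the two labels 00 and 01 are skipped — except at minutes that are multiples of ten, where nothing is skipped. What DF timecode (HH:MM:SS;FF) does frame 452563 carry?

04:11:40;15

Each 10-minute DF block holds 10 × 60 × 30 − 9 × 2 = 17982 frames. 452563 ÷ 17982 → 25 full blocks, remainder 3013.
Within the partial block the first minute is 1800 frames and each further minute 1798, so 1 further minute boundary passed. Total skipped labels = 18 × 25 + 2 × 1 = 452.
Non-drop label index = 452563 + 452 = 453015; at 30 labels/s that is 04:11:40:15, i.e. DF 04:11:40;15.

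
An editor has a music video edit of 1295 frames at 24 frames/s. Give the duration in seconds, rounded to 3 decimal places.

Running time = 1295 × 1/24 = 1295/24 s ≈ 53.958 s.

53.958 seconds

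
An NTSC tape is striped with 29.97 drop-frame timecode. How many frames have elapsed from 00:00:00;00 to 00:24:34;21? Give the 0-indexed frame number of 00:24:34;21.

44197

Complete 10-minute blocks: 2, each 17982 frames → 35964.
Remaining 4 whole minutes in the current block: 1800 + 3 × 1798 = 7194 frames.
Within the current minute: 34 × 30 + 21 − 2 = 1039 (labels ;00/;01 skipped at this minute). Total = 35964 + 7194 + 1039 = 44197.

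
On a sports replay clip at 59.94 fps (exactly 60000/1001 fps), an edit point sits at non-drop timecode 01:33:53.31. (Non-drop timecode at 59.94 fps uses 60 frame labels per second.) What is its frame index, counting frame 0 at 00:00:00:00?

338011

Total seconds to the label: (1 × 3600 + 33 × 60 + 53) = 5633.
Frame index = 5633 × 60 + 31 = 338011.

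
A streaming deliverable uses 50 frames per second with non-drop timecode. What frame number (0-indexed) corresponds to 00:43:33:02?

130652

Total seconds to the label: (0 × 3600 + 43 × 60 + 33) = 2613.
Frame index = 2613 × 50 + 2 = 130652.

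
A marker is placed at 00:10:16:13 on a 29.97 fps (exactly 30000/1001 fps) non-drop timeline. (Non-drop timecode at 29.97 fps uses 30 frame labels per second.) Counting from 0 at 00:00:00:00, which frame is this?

Total seconds to the label: (0 × 3600 + 10 × 60 + 16) = 616.
Frame index = 616 × 30 + 13 = 18493.

18493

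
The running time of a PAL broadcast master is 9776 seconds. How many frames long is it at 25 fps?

Frames = 9776 × 25 = 244400.

244400 frames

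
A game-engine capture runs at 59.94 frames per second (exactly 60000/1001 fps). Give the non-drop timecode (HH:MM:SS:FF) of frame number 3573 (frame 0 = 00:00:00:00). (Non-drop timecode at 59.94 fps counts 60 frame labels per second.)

3573 ÷ 60 = 59 full seconds, remainder 33 frames.
59 s = 0 h 0 min 59 s.
Timecode: 00:00:59:33.

00:00:59:33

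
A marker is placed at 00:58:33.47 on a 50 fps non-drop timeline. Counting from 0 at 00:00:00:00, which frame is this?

Total seconds to the label: (0 × 3600 + 58 × 60 + 33) = 3513.
Frame index = 3513 × 50 + 47 = 175697.

175697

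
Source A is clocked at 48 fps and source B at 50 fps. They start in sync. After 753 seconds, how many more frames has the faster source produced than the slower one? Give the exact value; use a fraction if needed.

1506 frames

A emits 48 × 753 = 36144 frames; B emits 50 × 753 = 37650.
Difference = 1506 frames; B is ahead of A.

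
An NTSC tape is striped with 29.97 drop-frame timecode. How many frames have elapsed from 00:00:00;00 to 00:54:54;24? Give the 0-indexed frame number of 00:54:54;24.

Complete 10-minute blocks: 5, each 17982 frames → 89910.
Remaining 4 whole minutes in the current block: 1800 + 3 × 1798 = 7194 frames.
Within the current minute: 54 × 30 + 24 − 2 = 1642 (labels ;00/;01 skipped at this minute). Total = 89910 + 7194 + 1642 = 98746.

98746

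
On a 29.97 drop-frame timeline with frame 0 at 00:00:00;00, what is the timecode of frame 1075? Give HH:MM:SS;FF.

Ten DF minutes hold 17982 frames, so frame 1075 lies in block 0 (frames 0–17981) with 1075 frames into that block.
The block's first minute is 1800 frames and the rest 1798 each; 1075 frames reaches minute 0, so 0 × 18 + 0 × 2 = 0 labels have been skipped so far.
Adding those back, label number 1075 + 0 = 1075 at 30 labels/s is 35 s + 25 f = 0 h 0 min 35 s frame 25, i.e. 00:00:35;25.

00:00:35;25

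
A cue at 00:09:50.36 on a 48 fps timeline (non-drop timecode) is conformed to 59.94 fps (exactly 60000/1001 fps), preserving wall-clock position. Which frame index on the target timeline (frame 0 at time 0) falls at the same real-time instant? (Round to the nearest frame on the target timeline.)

Source frame index: (0×3600 + 9×60 + 50) × 48 + 36 = 28356.
Real time: 28356 / (48) = 2363/4 s.
Target frame: (2363/4) × (60000/1001) = 35445000/1001 ≈ 35409.590 → 35410.

frame 35410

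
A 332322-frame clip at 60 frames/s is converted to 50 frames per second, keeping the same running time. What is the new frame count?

Target frames = source frames × (target rate / source rate) = 332322 × (50)/(60) = 332322 × 5/6 = 276935.

276935 frames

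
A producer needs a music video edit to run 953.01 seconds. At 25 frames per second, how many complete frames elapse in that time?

Frames = 953.01 × 25 = 95301/4 ≈ 23825.2500.
Complete frames: 23825.

23825 frames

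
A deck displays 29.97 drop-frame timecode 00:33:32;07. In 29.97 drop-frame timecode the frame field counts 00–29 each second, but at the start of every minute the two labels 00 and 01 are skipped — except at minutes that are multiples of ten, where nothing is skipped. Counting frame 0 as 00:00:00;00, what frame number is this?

As if non-drop at 30 labels/s: (0 × 3600 + 33 × 60 + 32) × 30 + 7 = 60367.
Minute boundaries passed: 33; those not divisible by 10: 33 − 3 = 30; dropped labels = 2 × 30 = 60.
Actual frame index = 60367 − 60 = 60307.

60307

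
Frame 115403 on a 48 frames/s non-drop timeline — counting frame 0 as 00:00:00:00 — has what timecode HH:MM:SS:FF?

00:40:04:11

115403 ÷ 48 = 2404 full seconds, remainder 11 frames.
2404 s = 0 h 40 min 4 s.
Timecode: 00:40:04:11.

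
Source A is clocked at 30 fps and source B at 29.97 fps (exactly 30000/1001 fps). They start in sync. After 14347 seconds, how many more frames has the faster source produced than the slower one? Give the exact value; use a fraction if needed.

A emits 30 × 14347 = 430410 frames; B emits 30000/1001 × 14347 = 430410000/1001.
Difference = 430410/1001 frames (≈ 429.9800); B is behind A.

430410/1001 frames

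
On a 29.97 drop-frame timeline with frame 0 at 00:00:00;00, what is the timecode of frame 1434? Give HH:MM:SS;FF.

00:00:47;24

Each 10-minute DF block holds 10 × 60 × 30 − 9 × 2 = 17982 frames. 1434 ÷ 17982 → 0 full blocks, remainder 1434.
Within the partial block the first minute is 1800 frames and each further minute 1798, so 0 further minute boundaries passed. Total skipped labels = 18 × 0 + 2 × 0 = 0.
Non-drop label index = 1434 + 0 = 1434; at 30 labels/s that is 00:00:47:24, i.e. DF 00:00:47;24.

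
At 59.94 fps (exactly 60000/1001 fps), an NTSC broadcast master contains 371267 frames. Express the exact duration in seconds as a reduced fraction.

Running time = 371267 ÷ (60000/1001) = 371267 × 1001/60000 = 371638267/60000 s.

371638267/60000 seconds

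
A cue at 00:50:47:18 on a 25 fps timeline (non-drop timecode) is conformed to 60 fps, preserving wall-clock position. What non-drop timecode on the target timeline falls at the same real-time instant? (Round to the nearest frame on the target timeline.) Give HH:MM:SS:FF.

Source frame index: (0×3600 + 50×60 + 47) × 25 + 18 = 76193.
Real time: 76193 / (25) = 76193/25 s.
Target frame: (76193/25) × (60) = 914316/5 ≈ 182863.200 → 182863.
At 60 labels/s: frame 182863 → 00:50:47:43.

00:50:47:43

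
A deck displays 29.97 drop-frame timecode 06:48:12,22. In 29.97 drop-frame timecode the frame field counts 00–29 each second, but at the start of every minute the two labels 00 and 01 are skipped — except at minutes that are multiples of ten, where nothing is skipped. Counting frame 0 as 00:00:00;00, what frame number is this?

Complete 10-minute blocks: 40, each 17982 frames → 719280.
Remaining 8 whole minutes in the current block: 1800 + 7 × 1798 = 14386 frames.
Within the current minute: 12 × 30 + 22 − 2 = 380 (labels ;00/;01 skipped at this minute). Total = 719280 + 14386 + 380 = 734046.

734046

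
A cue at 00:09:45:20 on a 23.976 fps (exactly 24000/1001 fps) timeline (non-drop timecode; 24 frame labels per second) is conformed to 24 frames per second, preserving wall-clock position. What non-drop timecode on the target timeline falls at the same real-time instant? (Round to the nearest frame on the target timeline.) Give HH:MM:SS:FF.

00:09:46:10

Source frame index: (0×3600 + 9×60 + 45) × 24 + 20 = 14060.
Real time: 14060 / (24000/1001) = 703703/1200 s.
Target frame: (703703/1200) × (24) = 703703/50 ≈ 14074.060 → 14074.
At 24 labels/s: frame 14074 → 00:09:46:10.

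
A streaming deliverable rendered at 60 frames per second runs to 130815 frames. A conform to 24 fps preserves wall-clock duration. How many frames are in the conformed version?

52326 frames

Target frames = source frames × (target rate / source rate) = 130815 × (24)/(60) = 130815 × 2/5 = 52326.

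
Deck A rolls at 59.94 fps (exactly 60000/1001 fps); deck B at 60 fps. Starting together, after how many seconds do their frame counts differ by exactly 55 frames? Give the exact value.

The gap grows by |60 − 60000/1001| = 60/1001 frames per second.
Time for a 55-frame gap: 55 ÷ (60/1001) = 11011/12 s.

11011/12 seconds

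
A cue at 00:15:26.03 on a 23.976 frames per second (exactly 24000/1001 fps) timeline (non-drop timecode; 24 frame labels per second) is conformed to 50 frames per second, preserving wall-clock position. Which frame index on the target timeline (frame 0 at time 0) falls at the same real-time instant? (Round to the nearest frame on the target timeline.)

Source frame index: (0×3600 + 15×60 + 26) × 24 + 3 = 22227.
Real time: 22227 / (24000/1001) = 7416409/8000 s.
Target frame: (7416409/8000) × (50) = 7416409/160 ≈ 46352.556 → 46353.

frame 46353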